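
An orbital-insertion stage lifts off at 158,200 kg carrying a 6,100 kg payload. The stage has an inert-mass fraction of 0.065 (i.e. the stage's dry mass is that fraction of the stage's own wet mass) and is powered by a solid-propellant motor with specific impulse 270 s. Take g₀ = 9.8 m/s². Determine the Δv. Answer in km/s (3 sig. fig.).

Stage wet mass = m₀ − payload = 158,200 − 6,100 = 152,100 kg.
Stage dry mass = ε × stage wet mass = 0.065 × 152,100 = 9,886.5 kg.
Burnout mass m_f = stage dry + payload = 9,886.5 + 6,100 = 15,986.5 kg.
v_e = Isp · g₀ = 270 × 9.8 = 2646.0 m/s.
Δv = v_e · ln(158,200/15,986.5) = 2646.0 × ln(9.896) = 2646.0 × 2.2921 ≈ 6065 m/s.

Δv ≈ 6.06 km/s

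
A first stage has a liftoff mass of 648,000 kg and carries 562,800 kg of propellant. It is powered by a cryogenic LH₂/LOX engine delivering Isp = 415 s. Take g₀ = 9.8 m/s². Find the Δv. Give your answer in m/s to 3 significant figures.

Δv ≈ 8250 m/s

v_e = Isp · g₀ = 415 × 9.8 = 4067.0 m/s.
m_f = m₀ − m_prop = 648,000 − 562,800 = 85,200 kg.
Rocket equation: Δv = v_e · ln(m₀/m_f) = 4067.0 × ln(7.606) = 4067.0 × 2.0289 ≈ 8251.5 m/s.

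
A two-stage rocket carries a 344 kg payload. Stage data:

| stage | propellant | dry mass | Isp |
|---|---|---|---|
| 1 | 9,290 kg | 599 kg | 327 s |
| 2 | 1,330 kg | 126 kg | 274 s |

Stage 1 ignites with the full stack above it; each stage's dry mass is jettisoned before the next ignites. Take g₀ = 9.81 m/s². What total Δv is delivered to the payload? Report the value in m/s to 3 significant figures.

Δv ≈ 8690 m/s

Ignition mass of stage 1 = 9,290+599 + 1,330+126 + 344 = 11,689 kg.
Stage 1: m₀ = 11,689 kg, m_f = 11,689 − 9,290 = 2,399 kg; Δv = 327×9.81×ln(4.872) = 3207.9×1.5836 ≈ 5080 m/s.
Stage 2: m₀ = 1,800 kg, m_f = 1,800 − 1,330 = 470 kg; Δv = 274×9.81×ln(3.83) = 2687.9×1.3428 ≈ 3609 m/s.
Total Δv = 5080 + 3609 = 8689 m/s.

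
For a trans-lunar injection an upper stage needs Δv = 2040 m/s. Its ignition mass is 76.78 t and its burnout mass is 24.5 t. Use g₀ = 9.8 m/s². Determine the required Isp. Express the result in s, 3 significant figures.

Isp ≈ 182 s

ln(m₀/m_f) = ln(76780/24500) = ln(3.134) = 1.1423.
v_e = Δv / ln(m₀/m_f) = 2040 / 1.1423 = 1785.9 m/s.
Isp = v_e / g₀ = 1785.9 / 9.8 = 182.2 s.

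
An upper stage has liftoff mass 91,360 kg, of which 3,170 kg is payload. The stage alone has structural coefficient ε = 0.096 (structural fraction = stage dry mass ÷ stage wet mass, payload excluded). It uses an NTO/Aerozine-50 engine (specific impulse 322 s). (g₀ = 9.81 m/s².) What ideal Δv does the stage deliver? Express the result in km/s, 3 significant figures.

Δv ≈ 6.51 km/s

Stage wet mass = m₀ − payload = 91,360 − 3,170 = 88,190 kg.
Stage dry mass = ε × stage wet mass = 0.096 × 88,190 = 8,466.24 kg.
Burnout mass m_f = stage dry + payload = 8,466.24 + 3,170 = 11,636.24 kg.
v_e = Isp · g₀ = 322 × 9.81 = 3158.8 m/s.
Δv = v_e · ln(91,360/11,636.24) = 3158.8 × ln(7.851) = 3158.8 × 2.0607 ≈ 6509 m/s.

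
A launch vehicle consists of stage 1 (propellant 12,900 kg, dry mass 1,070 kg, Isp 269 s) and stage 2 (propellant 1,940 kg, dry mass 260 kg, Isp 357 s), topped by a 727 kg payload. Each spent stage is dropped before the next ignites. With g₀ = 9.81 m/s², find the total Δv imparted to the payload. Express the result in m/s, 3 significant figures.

Ignition mass of stage 1 = 12,900+1,070 + 1,940+260 + 727 = 16,897 kg.
Stage 1: m₀ = 16,897 kg, m_f = 16,897 − 12,900 = 3,997 kg; Δv = 269×9.81×ln(4.227) = 2638.9×1.4416 ≈ 3804 m/s.
Stage 2: m₀ = 2,927 kg, m_f = 2,927 − 1,940 = 987 kg; Δv = 357×9.81×ln(2.966) = 3502.2×1.0871 ≈ 3807 m/s.
Total Δv = 3804 + 3807 = 7611 m/s.

Δv ≈ 7610 m/s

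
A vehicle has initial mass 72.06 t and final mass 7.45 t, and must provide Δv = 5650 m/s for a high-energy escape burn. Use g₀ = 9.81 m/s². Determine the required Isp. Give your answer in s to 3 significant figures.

Isp ≈ 254 s

ln(m₀/m_f) = ln(72060/7450) = ln(9.672) = 2.2693.
Rocket equation: v_e = Δv / ln(m₀/m_f) = 5650 / 2.2693 = 2489.8 m/s.
Isp = v_e / g₀ = 2489.8 / 9.81 = 253.8 s.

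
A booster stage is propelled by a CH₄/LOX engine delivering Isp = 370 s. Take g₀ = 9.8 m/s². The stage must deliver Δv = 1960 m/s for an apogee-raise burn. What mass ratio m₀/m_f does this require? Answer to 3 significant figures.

mass ratio ≈ 1.72

v_e = Isp · g₀ = 370 × 9.8 = 3626.0 m/s.
From the ideal rocket equation, m₀/m_f = exp(Δv / v_e) = exp(1960 / 3626.0) = exp(0.5405) = 1.7169.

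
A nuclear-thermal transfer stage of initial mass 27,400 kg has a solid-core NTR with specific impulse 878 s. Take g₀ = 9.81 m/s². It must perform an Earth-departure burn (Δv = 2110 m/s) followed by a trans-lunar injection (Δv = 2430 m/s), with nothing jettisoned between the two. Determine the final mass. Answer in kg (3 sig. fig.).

v_e = Isp · g₀ = 878 × 9.81 = 8613.2 m/s.
After the first burn: m = 27400 × exp(−2110/8613.2) = 27400 × 0.78273 = 21,446.8 kg.
After the second burn: m = 21,446.8 × exp(−2430/8613.2) = 21,446.8 × 0.75418 = 16,174.7 kg.

final mass ≈ 16200 kg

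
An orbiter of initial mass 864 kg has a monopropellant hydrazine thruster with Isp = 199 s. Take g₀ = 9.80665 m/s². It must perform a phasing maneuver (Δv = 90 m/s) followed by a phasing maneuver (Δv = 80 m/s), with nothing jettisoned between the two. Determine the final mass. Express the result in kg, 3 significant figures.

v_e = Isp · g₀ = 199 × 9.80665 = 1951.5 m/s.
After the first burn: m = 864 × exp(−90/1951.5) = 864 × 0.95493 = 825.06 kg.
After the second burn: m = 825.06 × exp(−80/1951.5) = 825.06 × 0.95984 = 791.926 kg.

final mass ≈ 792 kg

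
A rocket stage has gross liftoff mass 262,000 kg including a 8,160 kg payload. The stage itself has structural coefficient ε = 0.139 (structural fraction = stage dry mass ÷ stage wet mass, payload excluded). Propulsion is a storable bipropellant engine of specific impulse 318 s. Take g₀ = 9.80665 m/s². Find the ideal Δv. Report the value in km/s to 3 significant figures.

Stage wet mass = m₀ − payload = 262,000 − 8,160 = 253,840 kg.
Stage dry mass = ε × stage wet mass = 0.139 × 253,840 = 35,283.8 kg.
Burnout mass m_f = stage dry + payload = 35,283.8 + 8,160 = 43,443.8 kg.
v_e = Isp · g₀ = 318 × 9.80665 = 3118.5 m/s.
Δv = v_e · ln(262,000/43,443.8) = 3118.5 × ln(6.031) = 3118.5 × 1.7969 ≈ 5604 m/s.

Δv ≈ 5.60 km/s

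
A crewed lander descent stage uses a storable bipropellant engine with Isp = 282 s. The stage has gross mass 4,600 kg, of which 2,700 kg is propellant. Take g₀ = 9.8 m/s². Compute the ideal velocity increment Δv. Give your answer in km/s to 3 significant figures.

v_e = Isp · g₀ = 282 × 9.8 = 2763.6 m/s.
m_f = m₀ − m_prop = 4,600 − 2,700 = 1,900 kg.
Δv = v_e · ln(m₀/m_f) = 2763.6 × ln(2.421) = 2763.6 × 0.8842 ≈ 2443.6 m/s.

Δv ≈ 2.44 km/s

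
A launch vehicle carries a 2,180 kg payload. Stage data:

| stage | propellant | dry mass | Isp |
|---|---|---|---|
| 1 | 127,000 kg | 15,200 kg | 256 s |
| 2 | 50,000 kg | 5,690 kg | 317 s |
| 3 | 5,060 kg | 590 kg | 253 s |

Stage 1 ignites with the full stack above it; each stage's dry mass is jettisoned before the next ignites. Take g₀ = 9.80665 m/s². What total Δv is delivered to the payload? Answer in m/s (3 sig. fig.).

Δv ≈ 9800 m/s

Ignition mass of stage 1 = 127,000+15,200 + 50,000+5,690 + 5,060+590 + 2,180 = 205,720 kg.
Stage 1: m₀ = 205,720 kg, m_f = 205,720 − 127,000 = 78,720 kg; Δv = 256×9.80665×ln(2.613) = 2510.5×0.9606 ≈ 2412 m/s.
Stage 2: m₀ = 63,520 kg, m_f = 63,520 − 50,000 = 13,520 kg; Δv = 317×9.80665×ln(4.698) = 3108.7×1.5472 ≈ 4810 m/s.
Stage 3: m₀ = 7,830 kg, m_f = 7,830 − 5,060 = 2,770 kg; Δv = 253×9.80665×ln(2.827) = 2481.1×1.0391 ≈ 2578 m/s.
Total Δv = 2412 + 4810 + 2578 = 9800 m/s.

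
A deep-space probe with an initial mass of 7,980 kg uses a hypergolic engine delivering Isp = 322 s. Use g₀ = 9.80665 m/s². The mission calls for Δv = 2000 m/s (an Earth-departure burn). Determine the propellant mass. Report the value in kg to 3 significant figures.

propellant mass ≈ 3740 kg

v_e = Isp · g₀ = 322 × 9.80665 = 3157.7 m/s.
m₀/m_f = exp(Δv / v_e) = exp(2000 / 3157.7) = exp(0.6334) = 1.8839.
m_f = 7,980 / 1.8839 = 4,235.89 kg, so propellant = m₀ − m_f = 7,980 − 4,235.89 = 3,744.11 kg.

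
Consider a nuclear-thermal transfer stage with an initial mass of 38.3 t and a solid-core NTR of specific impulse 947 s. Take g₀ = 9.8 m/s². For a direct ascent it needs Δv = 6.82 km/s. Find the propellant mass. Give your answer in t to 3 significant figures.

v_e = Isp · g₀ = 947 × 9.8 = 9280.6 m/s.
Using Δv = v_e ln(m₀/m_f): m₀/m_f = exp(Δv / v_e) = exp(6820 / 9280.6) = exp(0.7349) = 2.0852.
m_f = 38.3 / 2.0852 = 18.3675 t, so propellant = m₀ − m_f = 38.3 − 18.3675 = 19.9325 t.

propellant mass ≈ 19.9 t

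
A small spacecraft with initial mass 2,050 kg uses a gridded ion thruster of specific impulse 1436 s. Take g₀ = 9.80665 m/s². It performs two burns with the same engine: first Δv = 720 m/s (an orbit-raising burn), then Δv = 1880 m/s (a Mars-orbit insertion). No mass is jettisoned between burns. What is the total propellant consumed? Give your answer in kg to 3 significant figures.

v_e = Isp · g₀ = 1436 × 9.80665 = 14082.3 m/s.
After the first burn: m = 2050 × exp(−720/14082.3) = 2050 × 0.95016 = 1,947.83 kg.
After the second burn: m = 1,947.83 × exp(−1880/14082.3) = 1,947.83 × 0.87503 = 1,704.41 kg.
Total propellant = m₀ − m_final = 2050 − 1,704.41 = 345.59 kg.

total propellant consumed ≈ 346 kg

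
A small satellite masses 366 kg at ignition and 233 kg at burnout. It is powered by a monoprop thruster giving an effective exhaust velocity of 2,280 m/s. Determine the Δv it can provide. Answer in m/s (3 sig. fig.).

Δv ≈ 1030 m/s

Rocket equation: Δv = v_e · ln(m₀/m_f) = 2280.0 × ln(1.571) = 2280.0 × 0.4516 ≈ 1029.6 m/s.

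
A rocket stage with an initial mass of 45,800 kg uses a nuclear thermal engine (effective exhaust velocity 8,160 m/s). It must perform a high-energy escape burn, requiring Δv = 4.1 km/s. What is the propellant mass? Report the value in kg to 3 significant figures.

propellant mass ≈ 18100 kg

m₀/m_f = exp(Δv / v_e) = exp(4100 / 8160.0) = exp(0.5025) = 1.6528.
m_f = 45,800 / 1.6528 = 27,710.6 kg, so propellant = m₀ − m_f = 45,800 − 27,710.6 = 18,089.4 kg.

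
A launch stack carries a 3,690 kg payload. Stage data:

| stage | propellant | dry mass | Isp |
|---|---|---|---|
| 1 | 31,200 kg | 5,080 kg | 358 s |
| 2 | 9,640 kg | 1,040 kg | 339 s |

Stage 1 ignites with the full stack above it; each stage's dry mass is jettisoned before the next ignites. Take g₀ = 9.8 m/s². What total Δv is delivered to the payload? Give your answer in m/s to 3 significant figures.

Δv ≈ 7050 m/s

Ignition mass of stage 1 = 31,200+5,080 + 9,640+1,040 + 3,690 = 50,650 kg.
Stage 1: m₀ = 50,650 kg, m_f = 50,650 − 31,200 = 19,450 kg; Δv = 358×9.8×ln(2.604) = 3508.4×0.9571 ≈ 3358 m/s.
Stage 2: m₀ = 14,370 kg, m_f = 14,370 − 9,640 = 4,730 kg; Δv = 339×9.8×ln(3.038) = 3322.2×1.1112 ≈ 3692 m/s.
Total Δv = 3358 + 3692 = 7050 m/s.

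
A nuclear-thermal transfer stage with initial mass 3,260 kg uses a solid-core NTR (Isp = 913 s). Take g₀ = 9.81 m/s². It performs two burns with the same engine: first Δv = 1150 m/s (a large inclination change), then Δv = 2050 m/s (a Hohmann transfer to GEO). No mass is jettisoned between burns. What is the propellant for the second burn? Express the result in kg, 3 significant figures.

propellant for the second burn ≈ 587 kg

v_e = Isp · g₀ = 913 × 9.81 = 8956.5 m/s.
After the first burn: m = 3260 × exp(−1150/8956.5) = 3260 × 0.87950 = 2,867.17 kg.
After the second burn: m = 2,867.17 × exp(−2050/8956.5) = 2,867.17 × 0.79542 = 2,280.6 kg.
Second-burn propellant = 2,867.17 − 2,280.6 = 586.57 kg.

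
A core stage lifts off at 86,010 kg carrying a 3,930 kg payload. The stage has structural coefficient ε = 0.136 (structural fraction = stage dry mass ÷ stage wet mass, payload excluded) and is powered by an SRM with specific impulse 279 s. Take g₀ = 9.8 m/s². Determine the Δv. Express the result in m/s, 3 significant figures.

Stage wet mass = m₀ − payload = 86,010 − 3,930 = 82,080 kg.
Stage dry mass = ε × stage wet mass = 0.136 × 82,080 = 11,162.9 kg.
Burnout mass m_f = stage dry + payload = 11,162.9 + 3,930 = 15,092.9 kg.
v_e = Isp · g₀ = 279 × 9.8 = 2734.2 m/s.
Δv = v_e · ln(86,010/15,092.9) = 2734.2 × ln(5.699) = 2734.2 × 1.7402 ≈ 4758 m/s.

Δv ≈ 4760 m/s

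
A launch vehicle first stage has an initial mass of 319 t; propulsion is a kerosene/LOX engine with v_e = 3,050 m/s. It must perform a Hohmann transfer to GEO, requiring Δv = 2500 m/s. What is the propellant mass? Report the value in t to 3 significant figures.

propellant mass ≈ 178 t

By the Tsiolkovsky rocket equation, m₀/m_f = exp(Δv / v_e) = exp(2500 / 3050.0) = exp(0.8197) = 2.2698.
m_f = 319 / 2.2698 = 140.541 t, so propellant = m₀ − m_f = 319 − 140.541 = 178.459 t.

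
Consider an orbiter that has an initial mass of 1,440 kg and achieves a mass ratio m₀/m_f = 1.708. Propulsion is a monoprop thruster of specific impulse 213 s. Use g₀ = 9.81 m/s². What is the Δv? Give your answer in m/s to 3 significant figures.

v_e = Isp · g₀ = 213 × 9.81 = 2089.5 m/s.
Using Δv = v_e ln(m₀/m_f): Δv = v_e · ln(1.708) = 2089.5 × 0.5353 ≈ 1118.6 m/s.

Δv ≈ 1120 m/s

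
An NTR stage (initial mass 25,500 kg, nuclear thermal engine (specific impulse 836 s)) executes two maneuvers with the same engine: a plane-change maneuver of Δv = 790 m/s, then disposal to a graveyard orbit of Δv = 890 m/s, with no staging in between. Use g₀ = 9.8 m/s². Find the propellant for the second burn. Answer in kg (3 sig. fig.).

v_e = Isp · g₀ = 836 × 9.8 = 8192.8 m/s.
After the first burn: m = 25500 × exp(−790/8192.8) = 25500 × 0.90808 = 23,156 kg.
After the second burn: m = 23,156 × exp(−890/8192.8) = 23,156 × 0.89706 = 20,772.3 kg.
Second-burn propellant = 23,156 − 20,772.3 = 2,383.7 kg.

propellant for the second burn ≈ 2380 kg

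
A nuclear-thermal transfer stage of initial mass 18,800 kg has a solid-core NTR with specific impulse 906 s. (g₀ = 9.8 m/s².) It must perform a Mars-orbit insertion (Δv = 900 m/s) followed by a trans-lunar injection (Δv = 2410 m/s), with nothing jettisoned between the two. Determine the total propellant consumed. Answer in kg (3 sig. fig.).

total propellant consumed ≈ 5850 kg

v_e = Isp · g₀ = 906 × 9.8 = 8878.8 m/s.
After the first burn: m = 18800 × exp(−900/8878.8) = 18800 × 0.90360 = 16,987.7 kg.
After the second burn: m = 16,987.7 × exp(−2410/8878.8) = 16,987.7 × 0.76229 = 12,949.6 kg.
Total propellant = m₀ − m_final = 18800 − 12,949.6 = 5,850.4 kg.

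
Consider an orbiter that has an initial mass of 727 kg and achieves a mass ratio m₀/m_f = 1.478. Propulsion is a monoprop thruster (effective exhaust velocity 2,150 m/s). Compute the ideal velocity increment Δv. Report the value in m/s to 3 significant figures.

Δv = v_e · ln(1.478) = 2150.0 × 0.3907 ≈ 840.0 m/s.

Δv ≈ 840 m/s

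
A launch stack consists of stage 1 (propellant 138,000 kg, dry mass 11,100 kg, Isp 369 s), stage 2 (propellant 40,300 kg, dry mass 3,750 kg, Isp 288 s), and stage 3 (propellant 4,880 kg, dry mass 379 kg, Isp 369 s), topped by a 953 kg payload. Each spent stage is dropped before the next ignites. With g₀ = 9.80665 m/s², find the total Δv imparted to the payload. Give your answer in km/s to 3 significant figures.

Δv ≈ 14.4 km/s

Ignition mass of stage 1 = 138,000+11,100 + 40,300+3,750 + 4,880+379 + 953 = 199,362 kg.
Stage 1: m₀ = 199,362 kg, m_f = 199,362 − 138,000 = 61,362 kg; Δv = 369×9.80665×ln(3.249) = 3618.7×1.1783 ≈ 4264 m/s.
Stage 2: m₀ = 50,262 kg, m_f = 50,262 − 40,300 = 9,962 kg; Δv = 288×9.80665×ln(5.045) = 2824.3×1.6185 ≈ 4571 m/s.
Stage 3: m₀ = 6,212 kg, m_f = 6,212 − 4,880 = 1,332 kg; Δv = 369×9.80665×ln(4.664) = 3618.7×1.5398 ≈ 5572 m/s.
Total Δv = 4264 + 4571 + 5572 = 14407 m/s.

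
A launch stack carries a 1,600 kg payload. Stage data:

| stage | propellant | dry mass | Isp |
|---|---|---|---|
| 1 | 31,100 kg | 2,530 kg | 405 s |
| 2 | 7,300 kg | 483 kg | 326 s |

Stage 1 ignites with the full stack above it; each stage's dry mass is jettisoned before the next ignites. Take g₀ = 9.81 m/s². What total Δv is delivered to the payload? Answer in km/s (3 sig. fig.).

Ignition mass of stage 1 = 31,100+2,530 + 7,300+483 + 1,600 = 43,013 kg.
Stage 1: m₀ = 43,013 kg, m_f = 43,013 − 31,100 = 11,913 kg; Δv = 405×9.81×ln(3.611) = 3973.1×1.2839 ≈ 5101 m/s.
Stage 2: m₀ = 9,383 kg, m_f = 9,383 − 7,300 = 2,083 kg; Δv = 326×9.81×ln(4.505) = 3198.1×1.5051 ≈ 4813 m/s.
Total Δv = 5101 + 4813 = 9914 m/s.

Δv ≈ 9.91 km/s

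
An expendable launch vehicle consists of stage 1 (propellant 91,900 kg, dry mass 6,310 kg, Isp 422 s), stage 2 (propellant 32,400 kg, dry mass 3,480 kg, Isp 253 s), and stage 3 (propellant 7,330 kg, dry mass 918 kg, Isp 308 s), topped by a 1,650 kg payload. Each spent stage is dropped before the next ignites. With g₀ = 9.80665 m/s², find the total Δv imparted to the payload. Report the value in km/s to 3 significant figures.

Δv ≈ 11.3 km/s

Ignition mass of stage 1 = 91,900+6,310 + 32,400+3,480 + 7,330+918 + 1,650 = 143,988 kg.
Stage 1: m₀ = 143,988 kg, m_f = 143,988 − 91,900 = 52,088 kg; Δv = 422×9.80665×ln(2.764) = 4138.4×1.0168 ≈ 4208 m/s.
Stage 2: m₀ = 45,778 kg, m_f = 45,778 − 32,400 = 13,378 kg; Δv = 253×9.80665×ln(3.422) = 2481.1×1.2302 ≈ 3052 m/s.
Stage 3: m₀ = 9,898 kg, m_f = 9,898 − 7,330 = 2,568 kg; Δv = 308×9.80665×ln(3.854) = 3020.4×1.3492 ≈ 4075 m/s.
Total Δv = 4208 + 3052 + 4075 = 11335 m/s.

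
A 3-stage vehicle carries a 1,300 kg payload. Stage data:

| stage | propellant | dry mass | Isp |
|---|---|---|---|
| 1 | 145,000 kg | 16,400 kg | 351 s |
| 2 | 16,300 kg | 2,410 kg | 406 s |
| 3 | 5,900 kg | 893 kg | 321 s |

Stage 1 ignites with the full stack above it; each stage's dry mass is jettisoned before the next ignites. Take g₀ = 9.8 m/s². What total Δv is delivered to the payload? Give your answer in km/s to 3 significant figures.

Δv ≈ 12.9 km/s

Ignition mass of stage 1 = 145,000+16,400 + 16,300+2,410 + 5,900+893 + 1,300 = 188,203 kg.
Stage 1: m₀ = 188,203 kg, m_f = 188,203 − 145,000 = 43,203 kg; Δv = 351×9.8×ln(4.356) = 3439.8×1.4716 ≈ 5062 m/s.
Stage 2: m₀ = 26,803 kg, m_f = 26,803 − 16,300 = 10,503 kg; Δv = 406×9.8×ln(2.552) = 3978.8×0.9369 ≈ 3728 m/s.
Stage 3: m₀ = 8,093 kg, m_f = 8,093 − 5,900 = 2,193 kg; Δv = 321×9.8×ln(3.69) = 3145.8×1.3057 ≈ 4108 m/s.
Total Δv = 5062 + 3728 + 4108 = 12898 m/s.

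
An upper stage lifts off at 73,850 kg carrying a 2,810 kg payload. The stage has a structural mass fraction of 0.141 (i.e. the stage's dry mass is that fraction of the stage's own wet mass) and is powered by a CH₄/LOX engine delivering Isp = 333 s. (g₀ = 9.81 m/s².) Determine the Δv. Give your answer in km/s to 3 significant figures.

Δv ≈ 5.72 km/s

Stage wet mass = m₀ − payload = 73,850 − 2,810 = 71,040 kg.
Stage dry mass = ε × stage wet mass = 0.141 × 71,040 = 10,016.6 kg.
Burnout mass m_f = stage dry + payload = 10,016.6 + 2,810 = 12,826.6 kg.
v_e = Isp · g₀ = 333 × 9.81 = 3266.7 m/s.
Using Δv = v_e ln(m₀/m_f): Δv = v_e · ln(73,850/12,826.6) = 3266.7 × ln(5.758) = 3266.7 × 1.7505 ≈ 5718 m/s.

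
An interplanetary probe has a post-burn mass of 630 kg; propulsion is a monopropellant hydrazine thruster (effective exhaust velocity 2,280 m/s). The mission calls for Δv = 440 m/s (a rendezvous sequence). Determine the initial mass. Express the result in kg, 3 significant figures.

Rocket equation: m₀/m_f = exp(Δv / v_e) = exp(440 / 2280.0) = exp(0.1930) = 1.2129.
m₀ = m_f × 1.2129 = 630 × 1.2129 = 764.127 kg.

initial mass ≈ 764 kg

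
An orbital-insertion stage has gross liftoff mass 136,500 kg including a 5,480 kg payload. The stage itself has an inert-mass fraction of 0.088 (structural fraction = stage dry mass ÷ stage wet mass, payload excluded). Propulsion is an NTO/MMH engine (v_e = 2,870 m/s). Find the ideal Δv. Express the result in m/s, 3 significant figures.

Stage wet mass = m₀ − payload = 136,500 − 5,480 = 131,020 kg.
Stage dry mass = ε × stage wet mass = 0.088 × 131,020 = 11,529.8 kg.
Burnout mass m_f = stage dry + payload = 11,529.8 + 5,480 = 17,009.8 kg.
By the Tsiolkovsky rocket equation, Δv = v_e · ln(136,500/17,009.8) = 2870.0 × ln(8.025) = 2870.0 × 2.0825 ≈ 5977 m/s.

Δv ≈ 5980 m/s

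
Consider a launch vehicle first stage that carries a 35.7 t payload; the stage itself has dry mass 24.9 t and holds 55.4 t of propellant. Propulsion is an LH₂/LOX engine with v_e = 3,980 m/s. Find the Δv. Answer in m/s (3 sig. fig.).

Δv ≈ 2580 m/s

m₀ = payload + dry + propellant = 35.7 + 24.9 + 55.4 = 116 t.
m_f = payload + dry = 35.7 + 24.9 = 60.6 t.
Δv = v_e · ln(m₀/m_f) = 3980.0 × ln(1.914) = 3980.0 × 0.6493 ≈ 2584.2 m/s.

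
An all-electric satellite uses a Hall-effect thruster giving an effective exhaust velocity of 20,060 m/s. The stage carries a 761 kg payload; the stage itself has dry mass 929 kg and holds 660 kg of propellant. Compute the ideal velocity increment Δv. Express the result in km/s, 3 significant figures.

Δv ≈ 6.61 km/s

m₀ = payload + dry + propellant = 761 + 929 + 660 = 2,350 kg.
m_f = payload + dry = 761 + 929 = 1,690 kg.
Using Δv = v_e ln(m₀/m_f): Δv = v_e · ln(m₀/m_f) = 20060.0 × ln(1.391) = 20060.0 × 0.3297 ≈ 6613.5 m/s.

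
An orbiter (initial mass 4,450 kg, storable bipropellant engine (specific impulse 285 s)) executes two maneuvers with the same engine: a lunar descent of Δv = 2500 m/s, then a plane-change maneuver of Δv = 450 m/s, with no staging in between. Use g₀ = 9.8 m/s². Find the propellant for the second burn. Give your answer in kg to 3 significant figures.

v_e = Isp · g₀ = 285 × 9.8 = 2793.0 m/s.
After the first burn: m = 4450 × exp(−2500/2793.0) = 4450 × 0.40857 = 1,818.14 kg.
After the second burn: m = 1,818.14 × exp(−450/2793.0) = 1,818.14 × 0.85119 = 1,547.58 kg.
Second-burn propellant = 1,818.14 − 1,547.58 = 270.56 kg.

propellant for the second burn ≈ 271 kg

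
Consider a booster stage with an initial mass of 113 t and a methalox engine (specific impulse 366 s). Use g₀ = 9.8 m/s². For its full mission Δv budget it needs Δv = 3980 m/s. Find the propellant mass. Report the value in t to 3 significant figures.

propellant mass ≈ 75.7 t

v_e = Isp · g₀ = 366 × 9.8 = 3586.8 m/s.
Rocket equation: m₀/m_f = exp(Δv / v_e) = exp(3980 / 3586.8) = exp(1.1096) = 3.0332.
m_f = 113 / 3.0332 = 37.2544 t, so propellant = m₀ − m_f = 113 − 37.2544 = 75.7456 t.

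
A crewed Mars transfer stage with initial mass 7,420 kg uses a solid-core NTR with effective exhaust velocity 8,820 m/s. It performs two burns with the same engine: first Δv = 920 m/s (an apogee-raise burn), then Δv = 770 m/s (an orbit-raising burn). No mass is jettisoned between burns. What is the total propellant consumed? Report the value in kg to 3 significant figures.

total propellant consumed ≈ 1290 kg

After the first burn: m = 7420 × exp(−920/8820.0) = 7420 × 0.90095 = 6,685.05 kg.
After the second burn: m = 6,685.05 × exp(−770/8820.0) = 6,685.05 × 0.91640 = 6,126.18 kg.
Total propellant = m₀ − m_final = 7420 − 6,126.18 = 1,293.82 kg.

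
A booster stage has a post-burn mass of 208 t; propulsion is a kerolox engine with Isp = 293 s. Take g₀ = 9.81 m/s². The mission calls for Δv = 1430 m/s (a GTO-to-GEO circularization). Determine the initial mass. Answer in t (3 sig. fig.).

v_e = Isp · g₀ = 293 × 9.81 = 2874.3 m/s.
m₀/m_f = exp(Δv / v_e) = exp(1430 / 2874.3) = exp(0.4975) = 1.6446.
m₀ = m_f × 1.6446 = 208 × 1.6446 = 342.077 t.

initial mass ≈ 342 t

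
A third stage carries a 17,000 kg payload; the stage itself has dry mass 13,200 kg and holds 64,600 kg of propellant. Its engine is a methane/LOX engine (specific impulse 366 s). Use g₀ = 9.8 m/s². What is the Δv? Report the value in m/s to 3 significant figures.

Δv ≈ 4100 m/s

v_e = Isp · g₀ = 366 × 9.8 = 3586.8 m/s.
m₀ = payload + dry + propellant = 17,000 + 13,200 + 64,600 = 94,800 kg.
m_f = payload + dry = 17,000 + 13,200 = 30,200 kg.
Using Δv = v_e ln(m₀/m_f): Δv = v_e · ln(m₀/m_f) = 3586.8 × ln(3.139) = 3586.8 × 1.1439 ≈ 4103.0 m/s.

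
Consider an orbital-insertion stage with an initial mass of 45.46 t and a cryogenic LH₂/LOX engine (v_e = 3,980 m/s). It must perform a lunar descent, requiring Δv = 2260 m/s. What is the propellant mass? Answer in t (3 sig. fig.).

Using Δv = v_e ln(m₀/m_f): m₀/m_f = exp(Δv / v_e) = exp(2260 / 3980.0) = exp(0.5678) = 1.7645.
m_f = 45.46 / 1.7645 = 25.7637 t, so propellant = m₀ − m_f = 45.46 − 25.7637 = 19.6963 t.

propellant mass ≈ 19.7 t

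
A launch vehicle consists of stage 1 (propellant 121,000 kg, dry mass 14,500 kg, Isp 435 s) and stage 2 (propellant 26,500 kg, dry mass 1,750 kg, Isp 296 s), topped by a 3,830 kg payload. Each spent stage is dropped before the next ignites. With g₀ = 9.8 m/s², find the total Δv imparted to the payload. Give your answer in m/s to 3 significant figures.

Ignition mass of stage 1 = 121,000+14,500 + 26,500+1,750 + 3,830 = 167,580 kg.
Stage 1: m₀ = 167,580 kg, m_f = 167,580 − 121,000 = 46,580 kg; Δv = 435×9.8×ln(3.598) = 4263.0×1.2803 ≈ 5458 m/s.
Stage 2: m₀ = 32,080 kg, m_f = 32,080 − 26,500 = 5,580 kg; Δv = 296×9.8×ln(5.749) = 2900.8×1.7490 ≈ 5074 m/s.
Total Δv = 5458 + 5074 = 10532 m/s.

Δv ≈ 10500 m/s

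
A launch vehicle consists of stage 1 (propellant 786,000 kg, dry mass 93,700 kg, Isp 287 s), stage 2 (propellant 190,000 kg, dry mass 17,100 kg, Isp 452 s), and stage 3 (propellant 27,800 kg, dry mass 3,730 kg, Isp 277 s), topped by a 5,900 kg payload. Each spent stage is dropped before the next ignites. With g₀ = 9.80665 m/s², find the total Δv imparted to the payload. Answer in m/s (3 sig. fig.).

Ignition mass of stage 1 = 786,000+93,700 + 190,000+17,100 + 27,800+3,730 + 5,900 = 1,124,230 kg.
Stage 1: m₀ = 1,124,230 kg, m_f = 1,124,230 − 786,000 = 338,230 kg; Δv = 287×9.80665×ln(3.324) = 2814.5×1.2011 ≈ 3381 m/s.
Stage 2: m₀ = 244,530 kg, m_f = 244,530 − 190,000 = 54,530 kg; Δv = 452×9.80665×ln(4.484) = 4432.6×1.5006 ≈ 6652 m/s.
Stage 3: m₀ = 37,430 kg, m_f = 37,430 − 27,800 = 9,630 kg; Δv = 277×9.80665×ln(3.887) = 2716.4×1.3576 ≈ 3688 m/s.
Total Δv = 3381 + 6652 + 3688 = 13721 m/s.

Δv ≈ 13700 m/s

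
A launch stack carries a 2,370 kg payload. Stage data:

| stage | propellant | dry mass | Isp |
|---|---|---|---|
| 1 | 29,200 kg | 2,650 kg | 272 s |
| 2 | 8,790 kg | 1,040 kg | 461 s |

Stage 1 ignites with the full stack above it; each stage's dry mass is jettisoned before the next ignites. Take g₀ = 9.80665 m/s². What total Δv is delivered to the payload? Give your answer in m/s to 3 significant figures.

Ignition mass of stage 1 = 29,200+2,650 + 8,790+1,040 + 2,370 = 44,050 kg.
Stage 1: m₀ = 44,050 kg, m_f = 44,050 − 29,200 = 14,850 kg; Δv = 272×9.80665×ln(2.966) = 2667.4×1.0873 ≈ 2900 m/s.
Stage 2: m₀ = 12,200 kg, m_f = 12,200 − 8,790 = 3,410 kg; Δv = 461×9.80665×ln(3.578) = 4520.9×1.2747 ≈ 5763 m/s.
Total Δv = 2900 + 5763 = 8663 m/s.

Δv ≈ 8660 m/s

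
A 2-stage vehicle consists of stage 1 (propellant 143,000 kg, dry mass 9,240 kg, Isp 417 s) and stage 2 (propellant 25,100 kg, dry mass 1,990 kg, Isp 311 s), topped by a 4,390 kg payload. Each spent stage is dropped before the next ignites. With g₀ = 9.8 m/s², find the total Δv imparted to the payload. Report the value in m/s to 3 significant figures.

Ignition mass of stage 1 = 143,000+9,240 + 25,100+1,990 + 4,390 = 183,720 kg.
Stage 1: m₀ = 183,720 kg, m_f = 183,720 − 143,000 = 40,720 kg; Δv = 417×9.8×ln(4.512) = 4086.6×1.5067 ≈ 6157 m/s.
Stage 2: m₀ = 31,480 kg, m_f = 31,480 − 25,100 = 6,380 kg; Δv = 311×9.8×ln(4.934) = 3047.8×1.5962 ≈ 4865 m/s.
Total Δv = 6157 + 4865 = 11022 m/s.

Δv ≈ 11000 m/s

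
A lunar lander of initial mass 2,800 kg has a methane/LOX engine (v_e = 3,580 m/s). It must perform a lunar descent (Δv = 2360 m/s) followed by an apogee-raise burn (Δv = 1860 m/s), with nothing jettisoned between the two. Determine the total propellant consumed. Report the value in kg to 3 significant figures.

After the first burn: m = 2800 × exp(−2360/3580.0) = 2800 × 0.51726 = 1,448.33 kg.
After the second burn: m = 1,448.33 × exp(−1860/3580.0) = 1,448.33 × 0.59479 = 861.452 kg.
Total propellant = m₀ − m_final = 2800 − 861.452 = 1,938.548 kg.

total propellant consumed ≈ 1940 kg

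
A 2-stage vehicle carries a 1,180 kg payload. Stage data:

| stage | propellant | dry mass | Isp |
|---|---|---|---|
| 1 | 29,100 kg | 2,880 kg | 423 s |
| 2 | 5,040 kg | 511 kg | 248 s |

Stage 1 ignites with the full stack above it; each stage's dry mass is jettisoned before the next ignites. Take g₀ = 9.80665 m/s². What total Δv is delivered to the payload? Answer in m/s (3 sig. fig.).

Ignition mass of stage 1 = 29,100+2,880 + 5,040+511 + 1,180 = 38,711 kg.
Stage 1: m₀ = 38,711 kg, m_f = 38,711 − 29,100 = 9,611 kg; Δv = 423×9.80665×ln(4.028) = 4148.2×1.3932 ≈ 5779 m/s.
Stage 2: m₀ = 6,731 kg, m_f = 6,731 − 5,040 = 1,691 kg; Δv = 248×9.80665×ln(3.98) = 2432.0×1.3814 ≈ 3360 m/s.
Total Δv = 5779 + 3360 = 9139 m/s.

Δv ≈ 9140 m/s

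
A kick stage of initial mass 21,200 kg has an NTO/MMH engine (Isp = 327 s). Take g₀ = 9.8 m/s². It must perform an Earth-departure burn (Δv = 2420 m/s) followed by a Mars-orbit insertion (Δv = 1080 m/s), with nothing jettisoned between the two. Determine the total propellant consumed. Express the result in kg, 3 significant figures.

total propellant consumed ≈ 14100 kg

v_e = Isp · g₀ = 327 × 9.8 = 3204.6 m/s.
After the first burn: m = 21200 × exp(−2420/3204.6) = 21200 × 0.46993 = 9,962.52 kg.
After the second burn: m = 9,962.52 × exp(−1080/3204.6) = 9,962.52 × 0.71390 = 7,112.24 kg.
Total propellant = m₀ − m_final = 21200 − 7,112.24 = 14,087.76 kg.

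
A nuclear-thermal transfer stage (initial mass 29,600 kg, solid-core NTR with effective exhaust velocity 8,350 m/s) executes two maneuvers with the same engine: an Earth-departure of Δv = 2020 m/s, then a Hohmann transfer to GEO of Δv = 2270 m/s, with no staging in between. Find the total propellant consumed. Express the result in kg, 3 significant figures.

After the first burn: m = 29600 × exp(−2020/8350.0) = 29600 × 0.78512 = 23,239.6 kg.
After the second burn: m = 23,239.6 × exp(−2270/8350.0) = 23,239.6 × 0.76196 = 17,707.6 kg.
Total propellant = m₀ − m_final = 29600 − 17,707.6 = 11,892.4 kg.

total propellant consumed ≈ 11900 kg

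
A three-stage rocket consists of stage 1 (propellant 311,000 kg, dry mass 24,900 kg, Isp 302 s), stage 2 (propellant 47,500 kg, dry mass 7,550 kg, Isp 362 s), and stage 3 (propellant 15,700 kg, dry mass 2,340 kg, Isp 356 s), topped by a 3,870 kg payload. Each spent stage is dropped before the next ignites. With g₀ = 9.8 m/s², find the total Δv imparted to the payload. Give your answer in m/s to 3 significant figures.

Ignition mass of stage 1 = 311,000+24,900 + 47,500+7,550 + 15,700+2,340 + 3,870 = 412,860 kg.
Stage 1: m₀ = 412,860 kg, m_f = 412,860 − 311,000 = 101,860 kg; Δv = 302×9.8×ln(4.053) = 2959.6×1.3995 ≈ 4142 m/s.
Stage 2: m₀ = 76,960 kg, m_f = 76,960 − 47,500 = 29,460 kg; Δv = 362×9.8×ln(2.612) = 3547.6×0.9603 ≈ 3407 m/s.
Stage 3: m₀ = 21,910 kg, m_f = 21,910 − 15,700 = 6,210 kg; Δv = 356×9.8×ln(3.528) = 3488.8×1.2608 ≈ 4399 m/s.
Total Δv = 4142 + 3407 + 4399 = 11948 m/s.

Δv ≈ 11900 m/s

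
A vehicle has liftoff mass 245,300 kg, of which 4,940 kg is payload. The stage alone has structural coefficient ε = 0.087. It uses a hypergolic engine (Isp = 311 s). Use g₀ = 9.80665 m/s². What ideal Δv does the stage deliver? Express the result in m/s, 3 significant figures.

Δv ≈ 6860 m/s

Stage wet mass = m₀ − payload = 245,300 − 4,940 = 240,360 kg.
Stage dry mass = ε × stage wet mass = 0.087 × 240,360 = 20,911.3 kg.
Burnout mass m_f = stage dry + payload = 20,911.3 + 4,940 = 25,851.3 kg.
v_e = Isp · g₀ = 311 × 9.80665 = 3049.9 m/s.
Rocket equation: Δv = v_e · ln(245,300/25,851.3) = 3049.9 × ln(9.489) = 3049.9 × 2.2501 ≈ 6863 m/s.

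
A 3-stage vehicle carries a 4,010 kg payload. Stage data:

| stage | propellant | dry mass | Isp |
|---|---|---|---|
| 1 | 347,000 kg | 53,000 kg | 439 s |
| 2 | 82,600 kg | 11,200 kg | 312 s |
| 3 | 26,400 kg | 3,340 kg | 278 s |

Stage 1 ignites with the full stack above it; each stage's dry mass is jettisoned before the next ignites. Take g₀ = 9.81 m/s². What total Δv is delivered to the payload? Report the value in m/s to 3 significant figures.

Δv ≈ 12000 m/s

Ignition mass of stage 1 = 347,000+53,000 + 82,600+11,200 + 26,400+3,340 + 4,010 = 527,550 kg.
Stage 1: m₀ = 527,550 kg, m_f = 527,550 − 347,000 = 180,550 kg; Δv = 439×9.81×ln(2.922) = 4306.6×1.0722 ≈ 4618 m/s.
Stage 2: m₀ = 127,550 kg, m_f = 127,550 − 82,600 = 44,950 kg; Δv = 312×9.81×ln(2.838) = 3060.7×1.0430 ≈ 3192 m/s.
Stage 3: m₀ = 33,750 kg, m_f = 33,750 − 26,400 = 7,350 kg; Δv = 278×9.81×ln(4.592) = 2727.2×1.5243 ≈ 4157 m/s.
Total Δv = 4618 + 3192 + 4157 = 11967 m/s.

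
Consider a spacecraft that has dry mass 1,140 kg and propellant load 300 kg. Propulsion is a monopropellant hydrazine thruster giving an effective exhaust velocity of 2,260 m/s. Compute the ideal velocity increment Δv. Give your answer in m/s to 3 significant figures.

m₀ = m_dry + m_prop = 1,140 + 300 = 1,440 kg.
Δv = v_e · ln(m₀/m_f) = 2260.0 × ln(1.263) = 2260.0 × 0.2336 ≈ 528.0 m/s.

Δv ≈ 528 m/s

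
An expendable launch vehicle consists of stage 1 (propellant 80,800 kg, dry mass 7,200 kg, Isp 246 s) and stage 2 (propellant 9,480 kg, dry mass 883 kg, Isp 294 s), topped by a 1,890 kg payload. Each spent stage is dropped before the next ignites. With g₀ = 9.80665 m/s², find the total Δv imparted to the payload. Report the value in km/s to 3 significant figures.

Ignition mass of stage 1 = 80,800+7,200 + 9,480+883 + 1,890 = 100,253 kg.
Stage 1: m₀ = 100,253 kg, m_f = 100,253 − 80,800 = 19,453 kg; Δv = 246×9.80665×ln(5.154) = 2412.4×1.6397 ≈ 3956 m/s.
Stage 2: m₀ = 12,253 kg, m_f = 12,253 − 9,480 = 2,773 kg; Δv = 294×9.80665×ln(4.419) = 2883.2×1.4858 ≈ 4284 m/s.
Total Δv = 3956 + 4284 = 8240 m/s.

Δv ≈ 8.24 km/s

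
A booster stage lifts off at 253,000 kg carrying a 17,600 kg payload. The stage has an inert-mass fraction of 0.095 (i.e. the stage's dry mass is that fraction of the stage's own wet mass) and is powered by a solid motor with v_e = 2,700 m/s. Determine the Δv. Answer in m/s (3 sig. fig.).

Stage wet mass = m₀ − payload = 253,000 − 17,600 = 235,400 kg.
Stage dry mass = ε × stage wet mass = 0.095 × 235,400 = 22,363 kg.
Burnout mass m_f = stage dry + payload = 22,363 + 17,600 = 39,963 kg.
Δv = v_e · ln(253,000/39,963) = 2700.0 × ln(6.331) = 2700.0 × 1.8454 ≈ 4983 m/s.

Δv ≈ 4980 m/s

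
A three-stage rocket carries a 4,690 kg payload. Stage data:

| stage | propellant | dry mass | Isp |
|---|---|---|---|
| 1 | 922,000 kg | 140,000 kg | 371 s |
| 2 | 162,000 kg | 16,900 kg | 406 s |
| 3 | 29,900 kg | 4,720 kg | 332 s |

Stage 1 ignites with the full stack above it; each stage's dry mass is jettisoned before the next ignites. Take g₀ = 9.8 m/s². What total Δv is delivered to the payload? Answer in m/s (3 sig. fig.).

Δv ≈ 14700 m/s

Ignition mass of stage 1 = 922,000+140,000 + 162,000+16,900 + 29,900+4,720 + 4,690 = 1,280,210 kg.
Stage 1: m₀ = 1,280,210 kg, m_f = 1,280,210 − 922,000 = 358,210 kg; Δv = 371×9.8×ln(3.574) = 3635.8×1.2737 ≈ 4631 m/s.
Stage 2: m₀ = 218,210 kg, m_f = 218,210 − 162,000 = 56,210 kg; Δv = 406×9.8×ln(3.882) = 3978.8×1.3564 ≈ 5397 m/s.
Stage 3: m₀ = 39,310 kg, m_f = 39,310 − 29,900 = 9,410 kg; Δv = 332×9.8×ln(4.177) = 3253.6×1.4297 ≈ 4652 m/s.
Total Δv = 4631 + 5397 + 4652 = 14680 m/s.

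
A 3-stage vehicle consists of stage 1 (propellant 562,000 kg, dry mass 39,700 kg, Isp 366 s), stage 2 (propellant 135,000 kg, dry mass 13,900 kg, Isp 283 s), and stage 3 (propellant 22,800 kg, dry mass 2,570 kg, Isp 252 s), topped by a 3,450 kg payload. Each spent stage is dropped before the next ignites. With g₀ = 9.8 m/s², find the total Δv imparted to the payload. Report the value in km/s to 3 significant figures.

Δv ≈ 12.4 km/s

Ignition mass of stage 1 = 562,000+39,700 + 135,000+13,900 + 22,800+2,570 + 3,450 = 779,420 kg.
Stage 1: m₀ = 779,420 kg, m_f = 779,420 − 562,000 = 217,420 kg; Δv = 366×9.8×ln(3.585) = 3586.8×1.2767 ≈ 4579 m/s.
Stage 2: m₀ = 177,720 kg, m_f = 177,720 − 135,000 = 42,720 kg; Δv = 283×9.8×ln(4.16) = 2773.4×1.4255 ≈ 3954 m/s.
Stage 3: m₀ = 28,820 kg, m_f = 28,820 − 22,800 = 6,020 kg; Δv = 252×9.8×ln(4.787) = 2469.6×1.5660 ≈ 3867 m/s.
Total Δv = 4579 + 3954 + 3867 = 12400 m/s.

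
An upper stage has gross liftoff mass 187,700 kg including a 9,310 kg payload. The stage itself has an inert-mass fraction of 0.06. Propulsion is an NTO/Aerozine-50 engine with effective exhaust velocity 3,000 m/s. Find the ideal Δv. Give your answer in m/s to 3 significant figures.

Δv ≈ 6720 m/s

Stage wet mass = m₀ − payload = 187,700 − 9,310 = 178,390 kg.
Stage dry mass = ε × stage wet mass = 0.06 × 178,390 = 10,703.4 kg.
Burnout mass m_f = stage dry + payload = 10,703.4 + 9,310 = 20,013.4 kg.
Rocket equation: Δv = v_e · ln(187,700/20,013.4) = 3000.0 × ln(9.379) = 3000.0 × 2.2384 ≈ 6715 m/s.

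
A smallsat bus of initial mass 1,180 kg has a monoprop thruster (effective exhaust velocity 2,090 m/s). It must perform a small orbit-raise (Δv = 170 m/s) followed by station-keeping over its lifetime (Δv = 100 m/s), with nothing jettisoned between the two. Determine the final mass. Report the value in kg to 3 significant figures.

final mass ≈ 1040 kg

After the first burn: m = 1180 × exp(−170/2090.0) = 1180 × 0.92188 = 1,087.82 kg.
After the second burn: m = 1,087.82 × exp(−100/2090.0) = 1,087.82 × 0.95328 = 1,037 kg.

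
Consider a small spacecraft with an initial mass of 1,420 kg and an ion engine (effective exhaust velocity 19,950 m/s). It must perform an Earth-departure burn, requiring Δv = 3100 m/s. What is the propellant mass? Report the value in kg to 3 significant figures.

propellant mass ≈ 204 kg

Rocket equation: m₀/m_f = exp(Δv / v_e) = exp(3100 / 19950.0) = exp(0.1554) = 1.1681.
m_f = 1,420 / 1.1681 = 1,215.65 kg, so propellant = m₀ − m_f = 1,420 − 1,215.65 = 204.35 kg.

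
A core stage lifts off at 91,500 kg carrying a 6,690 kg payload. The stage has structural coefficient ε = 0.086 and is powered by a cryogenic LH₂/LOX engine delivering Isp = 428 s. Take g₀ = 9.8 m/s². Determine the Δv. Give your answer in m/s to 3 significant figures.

Stage wet mass = m₀ − payload = 91,500 − 6,690 = 84,810 kg.
Stage dry mass = ε × stage wet mass = 0.086 × 84,810 = 7,293.66 kg.
Burnout mass m_f = stage dry + payload = 7,293.66 + 6,690 = 13,983.66 kg.
v_e = Isp · g₀ = 428 × 9.8 = 4194.4 m/s.
From the ideal rocket equation, Δv = v_e · ln(91,500/13,983.66) = 4194.4 × ln(6.543) = 4194.4 × 1.8784 ≈ 7879 m/s.

Δv ≈ 7880 m/s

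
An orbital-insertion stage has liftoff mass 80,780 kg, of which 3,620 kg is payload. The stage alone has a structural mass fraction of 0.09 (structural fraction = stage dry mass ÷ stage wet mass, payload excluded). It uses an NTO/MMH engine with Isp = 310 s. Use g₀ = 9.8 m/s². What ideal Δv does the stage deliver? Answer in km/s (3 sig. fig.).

Δv ≈ 6.18 km/s

Stage wet mass = m₀ − payload = 80,780 − 3,620 = 77,160 kg.
Stage dry mass = ε × stage wet mass = 0.09 × 77,160 = 6,944.4 kg.
Burnout mass m_f = stage dry + payload = 6,944.4 + 3,620 = 10,564.4 kg.
v_e = Isp · g₀ = 310 × 9.8 = 3038.0 m/s.
Rocket equation: Δv = v_e · ln(80,780/10,564.4) = 3038.0 × ln(7.646) = 3038.0 × 2.0342 ≈ 6180 m/s.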